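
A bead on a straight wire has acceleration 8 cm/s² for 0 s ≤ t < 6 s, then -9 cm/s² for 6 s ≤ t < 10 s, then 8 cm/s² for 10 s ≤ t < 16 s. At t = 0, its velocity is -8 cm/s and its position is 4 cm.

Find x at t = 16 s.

On each constant-a segment, Δv = aΔt and Δx = v₀Δt + ½aΔt²; chain segment to segment.
0–6 s: v starts -8 cm/s; Δx = -8·6 + ½·8·6² = 96 cm; v ends 40 cm/s.
6–10 s: v starts 40 cm/s; Δx = 40·4 + ½·-9·4² = 88 cm; v ends 4 cm/s.
10–16 s: v starts 4 cm/s; Δx = 4·6 + ½·8·6² = 168 cm; v ends 52 cm/s.
x(16) = 4 + Σ Δx = 356 cm.

356 cm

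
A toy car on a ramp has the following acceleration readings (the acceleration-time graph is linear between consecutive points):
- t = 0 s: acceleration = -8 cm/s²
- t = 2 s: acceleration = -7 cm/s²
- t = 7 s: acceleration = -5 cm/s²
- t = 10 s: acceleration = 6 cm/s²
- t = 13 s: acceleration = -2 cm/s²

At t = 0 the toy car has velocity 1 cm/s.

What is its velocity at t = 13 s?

-36.5 cm/s

Δv equals the area under the a-t graph; then v = v₀ + Δv.
0–2 s: ½(-8 + -7)(2) = -15 cm/s
2–7 s: ½(-7 + -5)(5) = -30 cm/s
7–10 s: ½(-5 + 6)(3) = 1.5 cm/s
10–13 s: ½(6 + -2)(3) = 6 cm/s
Δv = -37.5 cm/s, so v(13) = 1 + (-37.5) = -36.5 cm/s.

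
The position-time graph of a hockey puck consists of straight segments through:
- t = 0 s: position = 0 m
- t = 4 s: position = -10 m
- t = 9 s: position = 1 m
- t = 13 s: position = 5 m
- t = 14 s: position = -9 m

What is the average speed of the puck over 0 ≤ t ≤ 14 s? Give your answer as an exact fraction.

39/14 m/s

Average speed = (total path length)/(elapsed time); on a piecewise-linear x-t graph the path length is Σ|Δx|.
0–4 s: |Δx| = |-10 − 0| = 10 m
4–9 s: |Δx| = |1 − -10| = 11 m
9–13 s: |Δx| = |5 − 1| = 4 m
13–14 s: |Δx| = |-9 − 5| = 14 m
Total path = 39 m; average speed = 39/14 = 39/14 m/s.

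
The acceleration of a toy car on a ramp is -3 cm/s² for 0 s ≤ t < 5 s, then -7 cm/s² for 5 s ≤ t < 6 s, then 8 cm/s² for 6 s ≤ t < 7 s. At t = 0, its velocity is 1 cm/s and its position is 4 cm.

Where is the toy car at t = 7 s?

-63 cm

On each constant-a segment, Δv = aΔt and Δx = v₀Δt + ½aΔt²; chain segment to segment.
0–5 s: v starts 1 cm/s; Δx = 1·5 + ½·-3·5² = -32.5 cm; v ends -14 cm/s.
5–6 s: v starts -14 cm/s; Δx = -14·1 + ½·-7·1² = -17.5 cm; v ends -21 cm/s.
6–7 s: v starts -21 cm/s; Δx = -21·1 + ½·8·1² = -17 cm; v ends -13 cm/s.
x(7) = 4 + Σ Δx = -63 cm.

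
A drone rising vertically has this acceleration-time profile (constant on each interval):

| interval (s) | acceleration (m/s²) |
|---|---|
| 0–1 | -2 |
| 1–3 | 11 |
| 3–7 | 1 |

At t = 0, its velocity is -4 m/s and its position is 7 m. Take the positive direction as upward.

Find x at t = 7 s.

84 m

On each constant-a segment, Δv = aΔt and Δx = v₀Δt + ½aΔt²; chain segment to segment.
0–1 s: v starts -4 m/s; Δx = -4·1 + ½·-2·1² = -5 m; v ends -6 m/s.
1–3 s: v starts -6 m/s; Δx = -6·2 + ½·11·2² = 10 m; v ends 16 m/s.
3–7 s: v starts 16 m/s; Δx = 16·4 + ½·1·4² = 72 m; v ends 20 m/s.
x(7) = 7 + Σ Δx = 84 m.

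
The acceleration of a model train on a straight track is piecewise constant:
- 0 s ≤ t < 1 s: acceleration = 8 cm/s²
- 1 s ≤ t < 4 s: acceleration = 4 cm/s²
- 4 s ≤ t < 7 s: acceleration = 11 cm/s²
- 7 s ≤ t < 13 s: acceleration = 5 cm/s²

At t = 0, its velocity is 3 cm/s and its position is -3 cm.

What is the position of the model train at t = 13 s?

599.5 cm

On each constant-a segment, Δv = aΔt and Δx = v₀Δt + ½aΔt²; chain segment to segment.
0–1 s: v starts 3 cm/s; Δx = 3·1 + ½·8·1² = 7 cm; v ends 11 cm/s.
1–4 s: v starts 11 cm/s; Δx = 11·3 + ½·4·3² = 51 cm; v ends 23 cm/s.
4–7 s: v starts 23 cm/s; Δx = 23·3 + ½·11·3² = 118.5 cm; v ends 56 cm/s.
7–13 s: v starts 56 cm/s; Δx = 56·6 + ½·5·6² = 426 cm; v ends 86 cm/s.
x(13) = -3 + Σ Δx = 599.5 cm.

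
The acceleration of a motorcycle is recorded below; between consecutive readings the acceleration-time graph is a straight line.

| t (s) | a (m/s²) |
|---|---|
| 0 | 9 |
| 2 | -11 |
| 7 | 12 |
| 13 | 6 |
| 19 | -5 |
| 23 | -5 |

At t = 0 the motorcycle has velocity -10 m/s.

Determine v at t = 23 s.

Δv equals the area under the a-t graph; then v = v₀ + Δv.
0–2 s: ½(9 + -11)(2) = -2 m/s
2–7 s: ½(-11 + 12)(5) = 2.5 m/s
7–13 s: ½(12 + 6)(6) = 54 m/s
13–19 s: ½(6 + -5)(6) = 3 m/s
19–23 s: -5 × 4 = -20 m/s
Δv = 37.5 m/s, so v(23) = -10 + (37.5) = 27.5 m/s.

27.5 m/s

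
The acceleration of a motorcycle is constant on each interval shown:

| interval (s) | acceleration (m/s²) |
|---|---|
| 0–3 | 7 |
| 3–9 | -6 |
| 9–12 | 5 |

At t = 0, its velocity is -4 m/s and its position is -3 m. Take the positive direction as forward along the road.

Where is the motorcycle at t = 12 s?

On each constant-a segment, Δv = aΔt and Δx = v₀Δt + ½aΔt²; chain segment to segment.
0–3 s: v starts -4 m/s; Δx = -4·3 + ½·7·3² = 19.5 m; v ends 17 m/s.
3–9 s: v starts 17 m/s; Δx = 17·6 + ½·-6·6² = -6 m; v ends -19 m/s.
9–12 s: v starts -19 m/s; Δx = -19·3 + ½·5·3² = -34.5 m; v ends -4 m/s.
x(12) = -3 + Σ Δx = -24 m.

-24 m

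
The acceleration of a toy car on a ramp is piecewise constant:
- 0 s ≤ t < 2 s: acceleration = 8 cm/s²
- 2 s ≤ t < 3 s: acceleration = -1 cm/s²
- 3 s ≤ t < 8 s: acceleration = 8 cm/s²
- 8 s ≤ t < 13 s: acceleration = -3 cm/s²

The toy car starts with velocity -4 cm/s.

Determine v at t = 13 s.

36 cm/s

Δv equals the area under the a-t graph; then v = v₀ + Δv.
0–2 s: 8 × 2 = 16 cm/s
2–3 s: -1 × 1 = -1 cm/s
3–8 s: 8 × 5 = 40 cm/s
8–13 s: -3 × 5 = -15 cm/s
Δv = 40 cm/s, so v(13) = -4 + (40) = 36 cm/s.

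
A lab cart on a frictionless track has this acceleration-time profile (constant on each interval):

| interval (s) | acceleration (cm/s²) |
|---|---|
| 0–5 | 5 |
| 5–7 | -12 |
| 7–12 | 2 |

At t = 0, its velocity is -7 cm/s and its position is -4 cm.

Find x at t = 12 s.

On each constant-a segment, Δv = aΔt and Δx = v₀Δt + ½aΔt²; chain segment to segment.
0–5 s: v starts -7 cm/s; Δx = -7·5 + ½·5·5² = 27.5 cm; v ends 18 cm/s.
5–7 s: v starts 18 cm/s; Δx = 18·2 + ½·-12·2² = 12 cm; v ends -6 cm/s.
7–12 s: v starts -6 cm/s; Δx = -6·5 + ½·2·5² = -5 cm; v ends 4 cm/s.
x(12) = -4 + Σ Δx = 30.5 cm.

30.5 cm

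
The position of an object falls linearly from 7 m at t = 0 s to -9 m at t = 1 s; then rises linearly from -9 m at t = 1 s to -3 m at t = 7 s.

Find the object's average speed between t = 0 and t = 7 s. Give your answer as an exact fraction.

22/7 m/s

Average speed = (total path length)/(elapsed time); on a piecewise-linear x-t graph the path length is Σ|Δx|.
0–1 s: |Δx| = |-9 − 7| = 16 m
1–7 s: |Δx| = |-3 − -9| = 6 m
Total path = 22 m; average speed = 22/7 = 22/7 m/s.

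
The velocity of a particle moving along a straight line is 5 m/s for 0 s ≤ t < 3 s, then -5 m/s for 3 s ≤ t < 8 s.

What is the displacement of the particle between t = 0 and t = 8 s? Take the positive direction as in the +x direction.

-10 m

Displacement is the signed area under the v-t curve.
0–3 s: 5 × 3 = 15 m
3–8 s: -5 × 5 = -25 m
Net displacement = -10 m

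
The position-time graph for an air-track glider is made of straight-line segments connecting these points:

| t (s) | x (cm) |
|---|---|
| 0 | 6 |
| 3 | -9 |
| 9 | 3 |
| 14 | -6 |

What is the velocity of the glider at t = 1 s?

Velocity is the slope of the x-t graph on 0–3 s: (-9 − 6)/(3 − 0) = -5 cm/s.

-5 cm/s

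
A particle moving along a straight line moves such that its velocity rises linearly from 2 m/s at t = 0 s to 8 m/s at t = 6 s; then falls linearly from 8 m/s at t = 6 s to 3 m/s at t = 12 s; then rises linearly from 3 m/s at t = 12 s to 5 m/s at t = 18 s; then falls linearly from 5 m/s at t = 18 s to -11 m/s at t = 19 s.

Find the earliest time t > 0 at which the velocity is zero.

v changes sign on 18–19 s (from 5 to -11); the graph is linear there, so v = 0 at t = 18 + (-5)·(19 − 18)/(-11 − 5) = 18.3125 s.

t = 18.3125 s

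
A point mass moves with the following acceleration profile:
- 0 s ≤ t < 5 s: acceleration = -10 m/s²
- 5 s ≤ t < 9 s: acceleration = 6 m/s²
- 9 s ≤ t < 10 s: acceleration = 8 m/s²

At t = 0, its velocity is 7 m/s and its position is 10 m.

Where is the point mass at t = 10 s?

-219 m

On each constant-a segment, Δv = aΔt and Δx = v₀Δt + ½aΔt²; chain segment to segment.
0–5 s: v starts 7 m/s; Δx = 7·5 + ½·-10·5² = -90 m; v ends -43 m/s.
5–9 s: v starts -43 m/s; Δx = -43·4 + ½·6·4² = -124 m; v ends -19 m/s.
9–10 s: v starts -19 m/s; Δx = -19·1 + ½·8·1² = -15 m; v ends -11 m/s.
x(10) = 10 + Σ Δx = -219 m.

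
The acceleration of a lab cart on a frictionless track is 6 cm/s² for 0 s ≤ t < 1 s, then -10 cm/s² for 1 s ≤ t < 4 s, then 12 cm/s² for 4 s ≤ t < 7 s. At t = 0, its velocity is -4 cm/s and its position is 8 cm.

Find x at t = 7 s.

On each constant-a segment, Δv = aΔt and Δx = v₀Δt + ½aΔt²; chain segment to segment.
0–1 s: v starts -4 cm/s; Δx = -4·1 + ½·6·1² = -1 cm; v ends 2 cm/s.
1–4 s: v starts 2 cm/s; Δx = 2·3 + ½·-10·3² = -39 cm; v ends -28 cm/s.
4–7 s: v starts -28 cm/s; Δx = -28·3 + ½·12·3² = -30 cm; v ends 8 cm/s.
x(7) = 8 + Σ Δx = -62 cm.

-62 cm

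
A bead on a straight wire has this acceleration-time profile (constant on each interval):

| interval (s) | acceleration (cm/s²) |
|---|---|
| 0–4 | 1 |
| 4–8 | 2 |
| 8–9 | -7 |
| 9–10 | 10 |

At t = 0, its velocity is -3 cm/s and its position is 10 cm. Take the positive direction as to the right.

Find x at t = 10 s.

38.5 cm

On each constant-a segment, Δv = aΔt and Δx = v₀Δt + ½aΔt²; chain segment to segment.
0–4 s: v starts -3 cm/s; Δx = -3·4 + ½·1·4² = -4 cm; v ends 1 cm/s.
4–8 s: v starts 1 cm/s; Δx = 1·4 + ½·2·4² = 20 cm; v ends 9 cm/s.
8–9 s: v starts 9 cm/s; Δx = 9·1 + ½·-7·1² = 5.5 cm; v ends 2 cm/s.
9–10 s: v starts 2 cm/s; Δx = 2·1 + ½·10·1² = 7 cm; v ends 12 cm/s.
x(10) = 10 + Σ Δx = 38.5 cm.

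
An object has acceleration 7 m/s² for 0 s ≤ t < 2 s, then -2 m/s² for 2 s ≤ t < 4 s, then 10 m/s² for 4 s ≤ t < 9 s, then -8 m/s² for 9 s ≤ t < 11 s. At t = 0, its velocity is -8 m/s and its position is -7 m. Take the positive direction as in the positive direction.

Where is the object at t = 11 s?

222 m

On each constant-a segment, Δv = aΔt and Δx = v₀Δt + ½aΔt²; chain segment to segment.
0–2 s: v starts -8 m/s; Δx = -8·2 + ½·7·2² = -2 m; v ends 6 m/s.
2–4 s: v starts 6 m/s; Δx = 6·2 + ½·-2·2² = 8 m; v ends 2 m/s.
4–9 s: v starts 2 m/s; Δx = 2·5 + ½·10·5² = 135 m; v ends 52 m/s.
9–11 s: v starts 52 m/s; Δx = 52·2 + ½·-8·2² = 88 m; v ends 36 m/s.
x(11) = -7 + Σ Δx = 222 m.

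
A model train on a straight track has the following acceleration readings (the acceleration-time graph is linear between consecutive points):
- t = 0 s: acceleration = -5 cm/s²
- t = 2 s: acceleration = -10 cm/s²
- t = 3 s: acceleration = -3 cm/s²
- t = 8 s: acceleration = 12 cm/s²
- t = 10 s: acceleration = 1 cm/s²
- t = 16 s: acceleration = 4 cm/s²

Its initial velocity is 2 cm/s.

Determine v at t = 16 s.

31 cm/s

Δv equals the area under the a-t graph; then v = v₀ + Δv.
0–2 s: ½(-5 + -10)(2) = -15 cm/s
2–3 s: ½(-10 + -3)(1) = -6.5 cm/s
3–8 s: ½(-3 + 12)(5) = 22.5 cm/s
8–10 s: ½(12 + 1)(2) = 13 cm/s
10–16 s: ½(1 + 4)(6) = 15 cm/s
Δv = 29 cm/s, so v(16) = 2 + (29) = 31 cm/s.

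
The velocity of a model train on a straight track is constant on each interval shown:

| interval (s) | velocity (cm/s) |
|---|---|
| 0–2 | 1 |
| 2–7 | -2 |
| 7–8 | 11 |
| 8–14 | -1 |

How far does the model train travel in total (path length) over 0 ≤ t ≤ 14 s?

Total distance travelled is ∫|v| dt — sum the magnitudes of each area piece.
0–2 s: |1| × 2 = 2 cm
2–7 s: |-2| × 5 = 10 cm
7–8 s: |11| × 1 = 11 cm
8–14 s: |-1| × 6 = 6 cm
Total distance = 29 cm

29 cm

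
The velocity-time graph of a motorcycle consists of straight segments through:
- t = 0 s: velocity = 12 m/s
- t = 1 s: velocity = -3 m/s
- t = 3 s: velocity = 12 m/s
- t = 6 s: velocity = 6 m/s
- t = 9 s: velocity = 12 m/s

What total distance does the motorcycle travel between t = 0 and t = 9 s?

Total distance travelled is ∫|v| dt — sum the magnitudes of each area piece.
0–1 s: v = 0 at t = 0.8 s; triangle areas 4.8 + 0.3 = 5.1 m
1–3 s: v = 0 at t = 1.4 s; triangle areas 0.6 + 9.6 = 10.2 m
3–6 s: |½(12 + 6)(3)| = 27 m
6–9 s: |½(6 + 12)(3)| = 27 m
Total distance = 69.3 m

69.3 m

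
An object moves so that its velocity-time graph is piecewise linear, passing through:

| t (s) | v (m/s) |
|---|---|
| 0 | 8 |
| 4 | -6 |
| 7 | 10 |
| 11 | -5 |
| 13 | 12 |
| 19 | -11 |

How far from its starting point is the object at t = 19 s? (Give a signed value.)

Net displacement equals the area under the velocity-time graph (areas below the axis count negative).
0–4 s: ½(8 + -6)(4) = 4 m
4–7 s: ½(-6 + 10)(3) = 6 m
7–11 s: ½(10 + -5)(4) = 10 m
11–13 s: ½(-5 + 12)(2) = 7 m
13–19 s: ½(12 + -11)(6) = 3 m
Net displacement = 30 m

30 m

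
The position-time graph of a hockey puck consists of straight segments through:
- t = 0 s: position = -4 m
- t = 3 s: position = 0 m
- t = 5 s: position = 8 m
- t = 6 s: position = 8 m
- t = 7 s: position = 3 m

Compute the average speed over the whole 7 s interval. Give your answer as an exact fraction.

17/7 m/s

Average speed = (total path length)/(elapsed time); on a piecewise-linear x-t graph the path length is Σ|Δx|.
0–3 s: |Δx| = |0 − -4| = 4 m
3–5 s: |Δx| = |8 − 0| = 8 m
5–6 s: |Δx| = |8 − 8| = 0 m
6–7 s: |Δx| = |3 − 8| = 5 m
Total path = 17 m; average speed = 17/7 = 17/7 m/s.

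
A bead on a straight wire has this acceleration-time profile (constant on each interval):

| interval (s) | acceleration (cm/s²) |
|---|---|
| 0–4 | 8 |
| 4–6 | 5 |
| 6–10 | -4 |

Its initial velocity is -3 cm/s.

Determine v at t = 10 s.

23 cm/s

Δv equals the area under the a-t graph; then v = v₀ + Δv.
0–4 s: 8 × 4 = 32 cm/s
4–6 s: 5 × 2 = 10 cm/s
6–10 s: -4 × 4 = -16 cm/s
Δv = 26 cm/s, so v(10) = -3 + (26) = 23 cm/s.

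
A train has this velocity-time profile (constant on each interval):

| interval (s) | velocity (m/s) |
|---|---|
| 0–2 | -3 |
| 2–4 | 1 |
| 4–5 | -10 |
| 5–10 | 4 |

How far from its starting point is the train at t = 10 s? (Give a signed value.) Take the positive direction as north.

6 m

Displacement is the signed area under the v-t curve.
0–2 s: -3 × 2 = -6 m
2–4 s: 1 × 2 = 2 m
4–5 s: -10 × 1 = -10 m
5–10 s: 4 × 5 = 20 m
Net displacement = 6 m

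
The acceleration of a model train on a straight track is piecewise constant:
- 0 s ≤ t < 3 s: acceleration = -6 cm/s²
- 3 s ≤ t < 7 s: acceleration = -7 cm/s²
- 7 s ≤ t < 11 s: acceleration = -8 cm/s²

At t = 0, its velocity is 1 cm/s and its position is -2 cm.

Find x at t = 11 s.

-394 cm

On each constant-a segment, Δv = aΔt and Δx = v₀Δt + ½aΔt²; chain segment to segment.
0–3 s: v starts 1 cm/s; Δx = 1·3 + ½·-6·3² = -24 cm; v ends -17 cm/s.
3–7 s: v starts -17 cm/s; Δx = -17·4 + ½·-7·4² = -124 cm; v ends -45 cm/s.
7–11 s: v starts -45 cm/s; Δx = -45·4 + ½·-8·4² = -244 cm; v ends -77 cm/s.
x(11) = -2 + Σ Δx = -394 cm.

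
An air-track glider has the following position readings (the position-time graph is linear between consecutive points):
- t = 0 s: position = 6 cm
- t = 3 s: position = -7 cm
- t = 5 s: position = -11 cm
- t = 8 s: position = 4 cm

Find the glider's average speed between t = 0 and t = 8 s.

Average speed = (total path length)/(elapsed time); on a piecewise-linear x-t graph the path length is Σ|Δx|.
0–3 s: |Δx| = |-7 − 6| = 13 cm
3–5 s: |Δx| = |-11 − -7| = 4 cm
5–8 s: |Δx| = |4 − -11| = 15 cm
Total path = 32 cm; average speed = 32/8 = 4 cm/s.

4 cm/s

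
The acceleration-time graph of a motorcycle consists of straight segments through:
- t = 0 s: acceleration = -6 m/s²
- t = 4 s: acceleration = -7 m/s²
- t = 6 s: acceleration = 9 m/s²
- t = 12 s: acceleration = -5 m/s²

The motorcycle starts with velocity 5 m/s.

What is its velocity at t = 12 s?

-7 m/s

Δv equals the area under the a-t graph; then v = v₀ + Δv.
0–4 s: ½(-6 + -7)(4) = -26 m/s
4–6 s: ½(-7 + 9)(2) = 2 m/s
6–12 s: ½(9 + -5)(6) = 12 m/s
Δv = -12 m/s, so v(12) = 5 + (-12) = -7 m/s.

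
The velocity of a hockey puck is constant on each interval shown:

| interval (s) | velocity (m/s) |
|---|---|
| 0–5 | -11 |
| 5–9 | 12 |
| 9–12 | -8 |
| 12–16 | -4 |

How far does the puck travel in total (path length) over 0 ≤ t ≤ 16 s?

143 m

Distance (not displacement) is the total path length: add the absolute areas under v-t.
0–5 s: |-11| × 5 = 55 m
5–9 s: |12| × 4 = 48 m
9–12 s: |-8| × 3 = 24 m
12–16 s: |-4| × 4 = 16 m
Total distance = 143 m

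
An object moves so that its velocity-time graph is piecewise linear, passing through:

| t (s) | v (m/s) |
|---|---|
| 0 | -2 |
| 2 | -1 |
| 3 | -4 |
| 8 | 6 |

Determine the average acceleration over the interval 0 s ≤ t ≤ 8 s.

Average acceleration = Δv/Δt = (6 − -2)/(8 − 0) = 1 m/s².

1 m/s²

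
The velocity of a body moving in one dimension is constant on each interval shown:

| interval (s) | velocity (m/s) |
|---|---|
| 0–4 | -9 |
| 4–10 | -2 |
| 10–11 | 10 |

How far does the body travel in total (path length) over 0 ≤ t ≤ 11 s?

Total distance travelled is ∫|v| dt — sum the magnitudes of each area piece.
0–4 s: |-9| × 4 = 36 m
4–10 s: |-2| × 6 = 12 m
10–11 s: |10| × 1 = 10 m
Total distance = 58 m

58 m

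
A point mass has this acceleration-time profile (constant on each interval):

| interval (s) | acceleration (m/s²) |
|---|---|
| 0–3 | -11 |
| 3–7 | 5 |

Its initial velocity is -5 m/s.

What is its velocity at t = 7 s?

-18 m/s

Δv equals the area under the a-t graph; then v = v₀ + Δv.
0–3 s: -11 × 3 = -33 m/s
3–7 s: 5 × 4 = 20 m/s
Δv = -13 m/s, so v(7) = -5 + (-13) = -18 m/s.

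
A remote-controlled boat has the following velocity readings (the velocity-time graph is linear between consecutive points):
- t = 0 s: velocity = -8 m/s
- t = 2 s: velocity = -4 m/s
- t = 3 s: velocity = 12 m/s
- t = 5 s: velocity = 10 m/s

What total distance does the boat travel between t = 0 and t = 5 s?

Total distance travelled is ∫|v| dt — sum the magnitudes of each area piece.
0–2 s: |½(-8 + -4)(2)| = 12 m
2–3 s: v = 0 at t = 2.25 s; triangle areas 0.5 + 4.5 = 5 m
3–5 s: |½(12 + 10)(2)| = 22 m
Total distance = 39 m

39 m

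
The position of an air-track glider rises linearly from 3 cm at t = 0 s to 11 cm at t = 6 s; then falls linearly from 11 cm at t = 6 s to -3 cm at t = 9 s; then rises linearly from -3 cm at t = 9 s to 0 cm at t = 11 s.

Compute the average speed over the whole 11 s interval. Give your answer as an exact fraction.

25/11 cm/s

Average speed = (total path length)/(elapsed time); on a piecewise-linear x-t graph the path length is Σ|Δx|.
0–6 s: |Δx| = |11 − 3| = 8 cm
6–9 s: |Δx| = |-3 − 11| = 14 cm
9–11 s: |Δx| = |0 − -3| = 3 cm
Total path = 25 cm; average speed = 25/11 = 25/11 cm/s.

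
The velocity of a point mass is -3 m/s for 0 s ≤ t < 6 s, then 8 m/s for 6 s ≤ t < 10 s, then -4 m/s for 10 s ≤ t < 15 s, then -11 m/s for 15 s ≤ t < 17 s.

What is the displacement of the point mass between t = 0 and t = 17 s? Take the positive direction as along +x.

Net displacement equals the area under the velocity-time graph (areas below the axis count negative).
0–6 s: -3 × 6 = -18 m
6–10 s: 8 × 4 = 32 m
10–15 s: -4 × 5 = -20 m
15–17 s: -11 × 2 = -22 m
Net displacement = -28 m

-28 m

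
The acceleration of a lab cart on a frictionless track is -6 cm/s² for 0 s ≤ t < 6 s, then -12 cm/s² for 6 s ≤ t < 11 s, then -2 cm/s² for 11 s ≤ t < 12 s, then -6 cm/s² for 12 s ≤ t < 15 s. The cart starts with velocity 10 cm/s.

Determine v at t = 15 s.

-106 cm/s

Δv equals the area under the a-t graph; then v = v₀ + Δv.
0–6 s: -6 × 6 = -36 cm/s
6–11 s: -12 × 5 = -60 cm/s
11–12 s: -2 × 1 = -2 cm/s
12–15 s: -6 × 3 = -18 cm/s
Δv = -116 cm/s, so v(15) = 10 + (-116) = -106 cm/s.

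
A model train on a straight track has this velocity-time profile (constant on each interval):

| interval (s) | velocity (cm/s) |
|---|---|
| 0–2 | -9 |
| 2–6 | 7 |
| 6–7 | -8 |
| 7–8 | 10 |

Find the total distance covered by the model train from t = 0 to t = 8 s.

Distance (not displacement) is the total path length: add the absolute areas under v-t.
0–2 s: |-9| × 2 = 18 cm
2–6 s: |7| × 4 = 28 cm
6–7 s: |-8| × 1 = 8 cm
7–8 s: |10| × 1 = 10 cm
Total distance = 64 cm

64 cm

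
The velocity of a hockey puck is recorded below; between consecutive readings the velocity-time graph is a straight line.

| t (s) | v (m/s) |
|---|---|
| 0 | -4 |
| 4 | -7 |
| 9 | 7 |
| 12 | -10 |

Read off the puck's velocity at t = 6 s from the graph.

On 4–9 s the graph is linear from -7 to 7 m/s: v(6) = -7 + (7 − -7)·(6 − 4)/(9 − 4) = -1.4 m/s.

-1.4 m/s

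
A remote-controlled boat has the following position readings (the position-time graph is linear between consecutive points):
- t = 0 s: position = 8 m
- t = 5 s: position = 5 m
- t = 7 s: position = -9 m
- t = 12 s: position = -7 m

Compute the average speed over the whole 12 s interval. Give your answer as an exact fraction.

Average speed = (total path length)/(elapsed time); on a piecewise-linear x-t graph the path length is Σ|Δx|.
0–5 s: |Δx| = |5 − 8| = 3 m
5–7 s: |Δx| = |-9 − 5| = 14 m
7–12 s: |Δx| = |-7 − -9| = 2 m
Total path = 19 m; average speed = 19/12 = 19/12 m/s.

19/12 m/s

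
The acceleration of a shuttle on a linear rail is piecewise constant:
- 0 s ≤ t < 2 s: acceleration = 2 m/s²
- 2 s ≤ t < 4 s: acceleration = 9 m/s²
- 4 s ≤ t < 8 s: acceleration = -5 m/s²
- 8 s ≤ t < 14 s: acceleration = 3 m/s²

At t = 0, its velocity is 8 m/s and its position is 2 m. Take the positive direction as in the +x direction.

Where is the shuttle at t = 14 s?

258 m

On each constant-a segment, Δv = aΔt and Δx = v₀Δt + ½aΔt²; chain segment to segment.
0–2 s: v starts 8 m/s; Δx = 8·2 + ½·2·2² = 20 m; v ends 12 m/s.
2–4 s: v starts 12 m/s; Δx = 12·2 + ½·9·2² = 42 m; v ends 30 m/s.
4–8 s: v starts 30 m/s; Δx = 30·4 + ½·-5·4² = 80 m; v ends 10 m/s.
8–14 s: v starts 10 m/s; Δx = 10·6 + ½·3·6² = 114 m; v ends 28 m/s.
x(14) = 2 + Σ Δx = 258 m.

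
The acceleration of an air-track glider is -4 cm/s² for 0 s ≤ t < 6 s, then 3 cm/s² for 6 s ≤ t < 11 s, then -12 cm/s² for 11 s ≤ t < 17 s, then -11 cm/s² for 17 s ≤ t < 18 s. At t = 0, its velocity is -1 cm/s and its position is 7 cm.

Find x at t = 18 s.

-522 cm

On each constant-a segment, Δv = aΔt and Δx = v₀Δt + ½aΔt²; chain segment to segment.
0–6 s: v starts -1 cm/s; Δx = -1·6 + ½·-4·6² = -78 cm; v ends -25 cm/s.
6–11 s: v starts -25 cm/s; Δx = -25·5 + ½·3·5² = -87.5 cm; v ends -10 cm/s.
11–17 s: v starts -10 cm/s; Δx = -10·6 + ½·-12·6² = -276 cm; v ends -82 cm/s.
17–18 s: v starts -82 cm/s; Δx = -82·1 + ½·-11·1² = -87.5 cm; v ends -93 cm/s.
x(18) = 7 + Σ Δx = -522 cm.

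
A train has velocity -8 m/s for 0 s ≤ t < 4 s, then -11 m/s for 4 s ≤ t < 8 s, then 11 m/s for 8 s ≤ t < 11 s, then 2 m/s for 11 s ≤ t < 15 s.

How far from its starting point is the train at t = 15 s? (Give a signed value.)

Displacement is the signed area under the v-t curve.
0–4 s: -8 × 4 = -32 m
4–8 s: -11 × 4 = -44 m
8–11 s: 11 × 3 = 33 m
11–15 s: 2 × 4 = 8 m
Net displacement = -35 m

-35 m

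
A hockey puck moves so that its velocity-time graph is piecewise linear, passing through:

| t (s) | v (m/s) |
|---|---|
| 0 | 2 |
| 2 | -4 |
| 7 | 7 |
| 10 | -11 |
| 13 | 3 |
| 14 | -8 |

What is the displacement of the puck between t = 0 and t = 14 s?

Displacement is the signed area under the v-t curve.
0–2 s: ½(2 + -4)(2) = -2 m
2–7 s: ½(-4 + 7)(5) = 7.5 m
7–10 s: ½(7 + -11)(3) = -6 m
10–13 s: ½(-11 + 3)(3) = -12 m
13–14 s: ½(3 + -8)(1) = -2.5 m
Net displacement = -15 m

-15 m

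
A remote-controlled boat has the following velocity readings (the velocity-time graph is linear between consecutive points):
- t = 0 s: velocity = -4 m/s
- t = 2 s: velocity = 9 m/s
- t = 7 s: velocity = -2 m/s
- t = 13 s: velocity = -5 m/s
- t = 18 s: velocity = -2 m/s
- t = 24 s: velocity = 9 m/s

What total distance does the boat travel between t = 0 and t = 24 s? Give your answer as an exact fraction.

Total distance travelled is ∫|v| dt — sum the magnitudes of each area piece.
0–2 s: v = 0 at t = 8/13 s; triangle areas 16/13 + 81/13 = 97/13 m
2–7 s: v = 0 at t = 67/11 s; triangle areas 405/22 + 10/11 = 425/22 m
7–13 s: |½(-2 + -5)(6)| = 21 m
13–18 s: |½(-5 + -2)(5)| = 17.5 m
18–24 s: v = 0 at t = 210/11 s; triangle areas 12/11 + 243/11 = 255/11 m
Total distance = 1150/13 m

1150/13 m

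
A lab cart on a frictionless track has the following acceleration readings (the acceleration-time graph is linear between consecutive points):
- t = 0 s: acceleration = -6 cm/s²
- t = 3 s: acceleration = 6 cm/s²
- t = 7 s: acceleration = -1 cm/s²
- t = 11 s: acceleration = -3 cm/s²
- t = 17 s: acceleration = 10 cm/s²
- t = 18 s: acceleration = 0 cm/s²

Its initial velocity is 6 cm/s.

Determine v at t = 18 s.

Δv equals the area under the a-t graph; then v = v₀ + Δv.
0–3 s: ½(-6 + 6)(3) = 0 cm/s
3–7 s: ½(6 + -1)(4) = 10 cm/s
7–11 s: ½(-1 + -3)(4) = -8 cm/s
11–17 s: ½(-3 + 10)(6) = 21 cm/s
17–18 s: ½(10 + 0)(1) = 5 cm/s
Δv = 28 cm/s, so v(18) = 6 + (28) = 34 cm/s.

34 cm/s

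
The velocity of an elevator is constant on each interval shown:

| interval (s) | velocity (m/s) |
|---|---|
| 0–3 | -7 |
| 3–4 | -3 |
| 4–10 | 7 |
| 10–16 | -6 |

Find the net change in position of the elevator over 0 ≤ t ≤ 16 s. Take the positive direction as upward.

Displacement is the signed area under the v-t curve.
0–3 s: -7 × 3 = -21 m
3–4 s: -3 × 1 = -3 m
4–10 s: 7 × 6 = 42 m
10–16 s: -6 × 6 = -36 m
Net displacement = -18 m

-18 m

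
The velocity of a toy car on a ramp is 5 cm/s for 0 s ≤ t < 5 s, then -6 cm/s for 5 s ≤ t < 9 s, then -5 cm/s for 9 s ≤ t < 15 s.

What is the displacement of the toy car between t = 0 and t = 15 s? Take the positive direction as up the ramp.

-29 cm

Net displacement equals the area under the velocity-time graph (areas below the axis count negative).
0–5 s: 5 × 5 = 25 cm
5–9 s: -6 × 4 = -24 cm
9–15 s: -5 × 6 = -30 cm
Net displacement = -29 cm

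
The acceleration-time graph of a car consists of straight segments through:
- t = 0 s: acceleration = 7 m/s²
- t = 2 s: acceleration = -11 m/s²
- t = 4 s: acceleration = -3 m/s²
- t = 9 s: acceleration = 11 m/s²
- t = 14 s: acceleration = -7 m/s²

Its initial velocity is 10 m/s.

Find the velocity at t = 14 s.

Δv equals the area under the a-t graph; then v = v₀ + Δv.
0–2 s: ½(7 + -11)(2) = -4 m/s
2–4 s: ½(-11 + -3)(2) = -14 m/s
4–9 s: ½(-3 + 11)(5) = 20 m/s
9–14 s: ½(11 + -7)(5) = 10 m/s
Δv = 12 m/s, so v(14) = 10 + (12) = 22 m/s.

22 m/s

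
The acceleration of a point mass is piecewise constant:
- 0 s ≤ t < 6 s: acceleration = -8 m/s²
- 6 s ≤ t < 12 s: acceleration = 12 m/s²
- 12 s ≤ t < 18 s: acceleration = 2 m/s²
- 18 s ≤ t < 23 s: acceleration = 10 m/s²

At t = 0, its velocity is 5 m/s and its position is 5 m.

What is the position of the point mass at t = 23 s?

389 m

On each constant-a segment, Δv = aΔt and Δx = v₀Δt + ½aΔt²; chain segment to segment.
0–6 s: v starts 5 m/s; Δx = 5·6 + ½·-8·6² = -114 m; v ends -43 m/s.
6–12 s: v starts -43 m/s; Δx = -43·6 + ½·12·6² = -42 m; v ends 29 m/s.
12–18 s: v starts 29 m/s; Δx = 29·6 + ½·2·6² = 210 m; v ends 41 m/s.
18–23 s: v starts 41 m/s; Δx = 41·5 + ½·10·5² = 330 m; v ends 91 m/s.
x(23) = 5 + Σ Δx = 389 m.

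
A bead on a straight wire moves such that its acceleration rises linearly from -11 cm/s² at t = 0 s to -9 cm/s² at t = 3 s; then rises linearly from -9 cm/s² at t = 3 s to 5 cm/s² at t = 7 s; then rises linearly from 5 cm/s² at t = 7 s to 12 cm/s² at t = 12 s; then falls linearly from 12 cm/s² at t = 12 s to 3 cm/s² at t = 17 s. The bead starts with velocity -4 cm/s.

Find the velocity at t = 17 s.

Δv equals the area under the a-t graph; then v = v₀ + Δv.
0–3 s: ½(-11 + -9)(3) = -30 cm/s
3–7 s: ½(-9 + 5)(4) = -8 cm/s
7–12 s: ½(5 + 12)(5) = 42.5 cm/s
12–17 s: ½(12 + 3)(5) = 37.5 cm/s
Δv = 42 cm/s, so v(17) = -4 + (42) = 38 cm/s.

38 cm/s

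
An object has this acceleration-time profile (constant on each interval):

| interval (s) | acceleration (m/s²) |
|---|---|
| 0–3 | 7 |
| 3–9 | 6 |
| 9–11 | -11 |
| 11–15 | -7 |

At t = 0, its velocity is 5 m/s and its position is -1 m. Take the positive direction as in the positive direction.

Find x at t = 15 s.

515.5 m

On each constant-a segment, Δv = aΔt and Δx = v₀Δt + ½aΔt²; chain segment to segment.
0–3 s: v starts 5 m/s; Δx = 5·3 + ½·7·3² = 46.5 m; v ends 26 m/s.
3–9 s: v starts 26 m/s; Δx = 26·6 + ½·6·6² = 264 m; v ends 62 m/s.
9–11 s: v starts 62 m/s; Δx = 62·2 + ½·-11·2² = 102 m; v ends 40 m/s.
11–15 s: v starts 40 m/s; Δx = 40·4 + ½·-7·4² = 104 m; v ends 12 m/s.
x(15) = -1 + Σ Δx = 515.5 m.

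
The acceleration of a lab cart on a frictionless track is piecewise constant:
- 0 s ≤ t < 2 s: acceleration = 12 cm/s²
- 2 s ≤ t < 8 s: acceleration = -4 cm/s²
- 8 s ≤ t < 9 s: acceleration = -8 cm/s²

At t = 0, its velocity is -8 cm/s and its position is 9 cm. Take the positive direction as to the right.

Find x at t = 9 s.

29 cm

On each constant-a segment, Δv = aΔt and Δx = v₀Δt + ½aΔt²; chain segment to segment.
0–2 s: v starts -8 cm/s; Δx = -8·2 + ½·12·2² = 8 cm; v ends 16 cm/s.
2–8 s: v starts 16 cm/s; Δx = 16·6 + ½·-4·6² = 24 cm; v ends -8 cm/s.
8–9 s: v starts -8 cm/s; Δx = -8·1 + ½·-8·1² = -12 cm; v ends -16 cm/s.
x(9) = 9 + Σ Δx = 29 cm.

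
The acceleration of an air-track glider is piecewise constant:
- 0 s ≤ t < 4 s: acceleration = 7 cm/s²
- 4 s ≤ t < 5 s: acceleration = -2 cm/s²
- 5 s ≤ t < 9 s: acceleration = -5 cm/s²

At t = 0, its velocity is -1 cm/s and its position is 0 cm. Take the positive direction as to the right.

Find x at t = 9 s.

On each constant-a segment, Δv = aΔt and Δx = v₀Δt + ½aΔt²; chain segment to segment.
0–4 s: v starts -1 cm/s; Δx = -1·4 + ½·7·4² = 52 cm; v ends 27 cm/s.
4–5 s: v starts 27 cm/s; Δx = 27·1 + ½·-2·1² = 26 cm; v ends 25 cm/s.
5–9 s: v starts 25 cm/s; Δx = 25·4 + ½·-5·4² = 60 cm; v ends 5 cm/s.
x(9) = 0 + Σ Δx = 138 cm.

138 cm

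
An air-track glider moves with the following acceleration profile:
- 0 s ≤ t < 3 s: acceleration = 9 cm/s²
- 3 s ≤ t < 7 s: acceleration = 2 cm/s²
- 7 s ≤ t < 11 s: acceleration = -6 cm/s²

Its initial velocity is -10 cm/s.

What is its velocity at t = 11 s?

Δv equals the area under the a-t graph; then v = v₀ + Δv.
0–3 s: 9 × 3 = 27 cm/s
3–7 s: 2 × 4 = 8 cm/s
7–11 s: -6 × 4 = -24 cm/s
Δv = 11 cm/s, so v(11) = -10 + (11) = 1 cm/s.

1 cm/s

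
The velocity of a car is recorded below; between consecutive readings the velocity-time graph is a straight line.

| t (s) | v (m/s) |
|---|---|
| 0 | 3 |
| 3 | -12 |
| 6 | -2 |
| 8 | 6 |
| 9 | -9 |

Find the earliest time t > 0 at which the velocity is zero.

v changes sign on 0–3 s (from 3 to -12); the graph is linear there, so v = 0 at t = 0 + (-3)·(3 − 0)/(-12 − 3) = 0.6 s.

t = 0.6 s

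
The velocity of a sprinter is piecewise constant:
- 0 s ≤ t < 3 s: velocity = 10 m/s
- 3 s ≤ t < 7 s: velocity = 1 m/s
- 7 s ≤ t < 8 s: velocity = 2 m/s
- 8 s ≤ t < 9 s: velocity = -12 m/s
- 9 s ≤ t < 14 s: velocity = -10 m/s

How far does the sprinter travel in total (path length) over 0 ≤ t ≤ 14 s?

Total distance travelled is ∫|v| dt — sum the magnitudes of each area piece.
0–3 s: |10| × 3 = 30 m
3–7 s: |1| × 4 = 4 m
7–8 s: |2| × 1 = 2 m
8–9 s: |-12| × 1 = 12 m
9–14 s: |-10| × 5 = 50 m
Total distance = 98 m

98 m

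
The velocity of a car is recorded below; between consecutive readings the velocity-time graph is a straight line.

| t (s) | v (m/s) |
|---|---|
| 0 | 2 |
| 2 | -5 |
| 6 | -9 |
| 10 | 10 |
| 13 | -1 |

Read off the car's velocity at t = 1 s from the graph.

-1.5 m/s

On 0–2 s the graph is linear from 2 to -5 m/s: v(1) = 2 + (-5 − 2)·(1 − 0)/(2 − 0) = -1.5 m/s.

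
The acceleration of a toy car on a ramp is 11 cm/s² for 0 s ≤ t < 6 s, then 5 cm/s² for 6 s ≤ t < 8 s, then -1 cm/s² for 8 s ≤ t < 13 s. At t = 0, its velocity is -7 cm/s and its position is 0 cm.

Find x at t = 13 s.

On each constant-a segment, Δv = aΔt and Δx = v₀Δt + ½aΔt²; chain segment to segment.
0–6 s: v starts -7 cm/s; Δx = -7·6 + ½·11·6² = 156 cm; v ends 59 cm/s.
6–8 s: v starts 59 cm/s; Δx = 59·2 + ½·5·2² = 128 cm; v ends 69 cm/s.
8–13 s: v starts 69 cm/s; Δx = 69·5 + ½·-1·5² = 332.5 cm; v ends 64 cm/s.
x(13) = 0 + Σ Δx = 616.5 cm.

616.5 cm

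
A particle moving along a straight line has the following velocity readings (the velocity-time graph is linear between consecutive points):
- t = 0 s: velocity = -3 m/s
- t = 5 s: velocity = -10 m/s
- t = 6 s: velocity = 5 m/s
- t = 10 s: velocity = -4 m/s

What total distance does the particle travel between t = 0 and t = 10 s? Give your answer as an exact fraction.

412/9 m

Total distance travelled is ∫|v| dt — sum the magnitudes of each area piece.
0–5 s: |½(-3 + -10)(5)| = 32.5 m
5–6 s: v = 0 at t = 17/3 s; triangle areas 10/3 + 5/6 = 25/6 m
6–10 s: v = 0 at t = 74/9 s; triangle areas 50/9 + 32/9 = 82/9 m
Total distance = 412/9 m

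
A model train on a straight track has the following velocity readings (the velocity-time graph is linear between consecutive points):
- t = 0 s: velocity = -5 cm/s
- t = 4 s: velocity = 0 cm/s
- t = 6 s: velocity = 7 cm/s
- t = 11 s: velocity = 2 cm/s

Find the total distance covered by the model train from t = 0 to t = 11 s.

Total distance travelled is ∫|v| dt — sum the magnitudes of each area piece.
0–4 s: |½(-5 + 0)(4)| = 10 cm
4–6 s: |½(0 + 7)(2)| = 7 cm
6–11 s: |½(7 + 2)(5)| = 22.5 cm
Total distance = 39.5 cm

39.5 cm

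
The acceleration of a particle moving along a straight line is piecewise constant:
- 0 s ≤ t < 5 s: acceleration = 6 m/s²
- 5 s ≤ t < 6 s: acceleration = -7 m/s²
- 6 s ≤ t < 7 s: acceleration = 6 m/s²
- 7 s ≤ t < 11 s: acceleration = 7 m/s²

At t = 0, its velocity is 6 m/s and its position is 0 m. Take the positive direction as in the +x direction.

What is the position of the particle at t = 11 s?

365.5 m

On each constant-a segment, Δv = aΔt and Δx = v₀Δt + ½aΔt²; chain segment to segment.
0–5 s: v starts 6 m/s; Δx = 6·5 + ½·6·5² = 105 m; v ends 36 m/s.
5–6 s: v starts 36 m/s; Δx = 36·1 + ½·-7·1² = 32.5 m; v ends 29 m/s.
6–7 s: v starts 29 m/s; Δx = 29·1 + ½·6·1² = 32 m; v ends 35 m/s.
7–11 s: v starts 35 m/s; Δx = 35·4 + ½·7·4² = 196 m; v ends 63 m/s.
x(11) = 0 + Σ Δx = 365.5 m.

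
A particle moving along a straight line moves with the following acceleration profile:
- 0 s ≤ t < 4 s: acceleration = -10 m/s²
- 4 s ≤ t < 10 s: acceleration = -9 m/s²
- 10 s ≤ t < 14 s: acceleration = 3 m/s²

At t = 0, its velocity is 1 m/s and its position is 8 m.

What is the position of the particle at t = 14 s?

On each constant-a segment, Δv = aΔt and Δx = v₀Δt + ½aΔt²; chain segment to segment.
0–4 s: v starts 1 m/s; Δx = 1·4 + ½·-10·4² = -76 m; v ends -39 m/s.
4–10 s: v starts -39 m/s; Δx = -39·6 + ½·-9·6² = -396 m; v ends -93 m/s.
10–14 s: v starts -93 m/s; Δx = -93·4 + ½·3·4² = -348 m; v ends -81 m/s.
x(14) = 8 + Σ Δx = -812 m.

-812 m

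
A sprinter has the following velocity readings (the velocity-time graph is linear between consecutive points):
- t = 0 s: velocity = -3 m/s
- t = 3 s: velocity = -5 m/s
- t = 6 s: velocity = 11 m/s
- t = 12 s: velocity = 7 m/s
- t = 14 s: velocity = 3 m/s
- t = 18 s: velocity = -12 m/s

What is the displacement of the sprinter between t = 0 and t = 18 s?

43 m

Displacement is the signed area under the v-t curve.
0–3 s: ½(-3 + -5)(3) = -12 m
3–6 s: ½(-5 + 11)(3) = 9 m
6–12 s: ½(11 + 7)(6) = 54 m
12–14 s: ½(7 + 3)(2) = 10 m
14–18 s: ½(3 + -12)(4) = -18 m
Net displacement = 43 m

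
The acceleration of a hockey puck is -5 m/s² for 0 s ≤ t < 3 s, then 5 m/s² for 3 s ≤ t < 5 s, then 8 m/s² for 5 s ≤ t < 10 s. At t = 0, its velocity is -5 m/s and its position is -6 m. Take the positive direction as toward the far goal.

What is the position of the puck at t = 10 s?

-23.5 m

On each constant-a segment, Δv = aΔt and Δx = v₀Δt + ½aΔt²; chain segment to segment.
0–3 s: v starts -5 m/s; Δx = -5·3 + ½·-5·3² = -37.5 m; v ends -20 m/s.
3–5 s: v starts -20 m/s; Δx = -20·2 + ½·5·2² = -30 m; v ends -10 m/s.
5–10 s: v starts -10 m/s; Δx = -10·5 + ½·8·5² = 50 m; v ends 30 m/s.
x(10) = -6 + Σ Δx = -23.5 m.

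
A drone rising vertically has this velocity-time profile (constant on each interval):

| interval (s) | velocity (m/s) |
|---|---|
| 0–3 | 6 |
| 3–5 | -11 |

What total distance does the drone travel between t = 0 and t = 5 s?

40 m

Distance (not displacement) is the total path length: add the absolute areas under v-t.
0–3 s: |6| × 3 = 18 m
3–5 s: |-11| × 2 = 22 m
Total distance = 40 m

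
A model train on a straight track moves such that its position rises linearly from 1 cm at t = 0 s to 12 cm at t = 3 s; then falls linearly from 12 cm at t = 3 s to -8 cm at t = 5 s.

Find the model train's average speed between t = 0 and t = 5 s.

Average speed = (total path length)/(elapsed time); on a piecewise-linear x-t graph the path length is Σ|Δx|.
0–3 s: |Δx| = |12 − 1| = 11 cm
3–5 s: |Δx| = |-8 − 12| = 20 cm
Total path = 31 cm; average speed = 31/5 = 6.2 cm/s.

6.2 cm/s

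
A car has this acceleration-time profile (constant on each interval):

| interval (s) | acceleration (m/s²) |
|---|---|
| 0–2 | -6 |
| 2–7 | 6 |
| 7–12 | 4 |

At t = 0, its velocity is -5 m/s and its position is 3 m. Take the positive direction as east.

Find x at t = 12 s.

86 m

On each constant-a segment, Δv = aΔt and Δx = v₀Δt + ½aΔt²; chain segment to segment.
0–2 s: v starts -5 m/s; Δx = -5·2 + ½·-6·2² = -22 m; v ends -17 m/s.
2–7 s: v starts -17 m/s; Δx = -17·5 + ½·6·5² = -10 m; v ends 13 m/s.
7–12 s: v starts 13 m/s; Δx = 13·5 + ½·4·5² = 115 m; v ends 33 m/s.
x(12) = 3 + Σ Δx = 86 m.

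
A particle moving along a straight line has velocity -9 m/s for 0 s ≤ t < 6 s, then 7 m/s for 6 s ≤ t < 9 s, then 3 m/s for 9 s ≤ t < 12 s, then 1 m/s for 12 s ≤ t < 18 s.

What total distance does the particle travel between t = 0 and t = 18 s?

Total distance travelled is ∫|v| dt — sum the magnitudes of each area piece.
0–6 s: |-9| × 6 = 54 m
6–9 s: |7| × 3 = 21 m
9–12 s: |3| × 3 = 9 m
12–18 s: |1| × 6 = 6 m
Total distance = 90 m

90 m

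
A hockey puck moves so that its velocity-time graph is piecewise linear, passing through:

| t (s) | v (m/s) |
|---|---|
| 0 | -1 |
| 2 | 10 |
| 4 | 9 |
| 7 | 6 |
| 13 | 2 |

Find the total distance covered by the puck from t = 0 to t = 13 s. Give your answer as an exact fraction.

1643/22 m

Distance (not displacement) is the total path length: add the absolute areas under v-t.
0–2 s: v = 0 at t = 2/11 s; triangle areas 1/11 + 100/11 = 101/11 m
2–4 s: |½(10 + 9)(2)| = 19 m
4–7 s: |½(9 + 6)(3)| = 22.5 m
7–13 s: |½(6 + 2)(6)| = 24 m
Total distance = 1643/22 m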